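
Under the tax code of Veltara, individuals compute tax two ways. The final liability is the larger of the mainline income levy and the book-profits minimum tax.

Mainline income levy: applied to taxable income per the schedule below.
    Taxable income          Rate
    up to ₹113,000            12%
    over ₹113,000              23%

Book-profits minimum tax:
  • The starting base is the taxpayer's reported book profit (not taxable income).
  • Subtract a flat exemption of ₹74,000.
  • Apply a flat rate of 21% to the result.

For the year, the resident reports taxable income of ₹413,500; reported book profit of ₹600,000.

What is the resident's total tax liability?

₹110,460

Mainline income levy:
  ₹113,000 × 12% = ₹13,560
  ₹300,500 × 23% = ₹69,115
  → ₹82,675

Book-profits minimum tax:
  Base (reported book profit): ₹600,000
  Less exemption ₹74,000 → base ₹526,000
  ₹526,000 × 21% = ₹110,460

₹110,460 > ₹82,675, so the book-profits minimum tax is the binding amount.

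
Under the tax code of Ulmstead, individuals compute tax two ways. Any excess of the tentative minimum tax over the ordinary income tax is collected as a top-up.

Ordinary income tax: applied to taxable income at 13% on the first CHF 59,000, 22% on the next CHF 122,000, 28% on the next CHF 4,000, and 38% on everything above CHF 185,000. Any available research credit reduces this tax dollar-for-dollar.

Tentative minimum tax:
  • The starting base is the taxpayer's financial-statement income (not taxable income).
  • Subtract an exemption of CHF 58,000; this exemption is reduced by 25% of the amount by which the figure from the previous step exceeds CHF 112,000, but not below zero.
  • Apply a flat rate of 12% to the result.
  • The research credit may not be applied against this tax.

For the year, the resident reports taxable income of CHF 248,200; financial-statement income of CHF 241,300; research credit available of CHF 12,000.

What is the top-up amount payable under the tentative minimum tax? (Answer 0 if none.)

CHF 0

Ordinary income tax:
  CHF 59,000 × 13% = CHF 7,670
  CHF 122,000 × 22% = CHF 26,840
  CHF 4,000 × 28% = CHF 1,120
  CHF 63,200 × 38% = CHF 24,016
  → CHF 59,646
  Less research credit CHF 12,000 → CHF 47,646

Tentative minimum tax:
  Base (financial-statement income): CHF 241,300
  Exemption: CHF 58,000 − 25% × (CHF 241,300 − CHF 112,000) = CHF 58,000 − CHF 32,325 = CHF 25,675
  Base: CHF 241,300 − CHF 25,675 = CHF 215,625
  CHF 215,625 × 12% = CHF 25,875

CHF 25,875 ≤ CHF 47,646, so no add-on is due.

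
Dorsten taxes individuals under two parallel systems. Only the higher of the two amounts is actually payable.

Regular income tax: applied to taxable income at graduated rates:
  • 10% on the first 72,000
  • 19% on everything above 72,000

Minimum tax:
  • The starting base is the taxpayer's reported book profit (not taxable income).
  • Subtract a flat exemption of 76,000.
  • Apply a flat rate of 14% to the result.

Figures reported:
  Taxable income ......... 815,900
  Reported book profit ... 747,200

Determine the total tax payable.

148,541

Regular income tax:
  72,000 × 10% = 7,200
  743,900 × 19% = 141,341
  → 148,541

Minimum tax:
  Base (reported book profit): 747,200
  Less exemption 76,000 → base 671,200
  671,200 × 14% = 93,968

148,541 > 93,968, so the regular income tax governs.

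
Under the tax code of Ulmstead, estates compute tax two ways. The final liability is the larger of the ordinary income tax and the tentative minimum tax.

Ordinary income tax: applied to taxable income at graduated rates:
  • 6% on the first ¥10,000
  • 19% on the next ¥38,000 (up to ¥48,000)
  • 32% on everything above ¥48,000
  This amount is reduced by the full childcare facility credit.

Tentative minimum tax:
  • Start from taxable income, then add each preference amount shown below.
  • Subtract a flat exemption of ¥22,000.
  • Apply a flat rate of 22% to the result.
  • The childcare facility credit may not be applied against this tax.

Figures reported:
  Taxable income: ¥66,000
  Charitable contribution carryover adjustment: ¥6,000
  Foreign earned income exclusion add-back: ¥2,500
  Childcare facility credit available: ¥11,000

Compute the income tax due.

¥11,550

Ordinary income tax:
  ¥10,000 × 6% = ¥600
  ¥38,000 × 19% = ¥7,220
  ¥18,000 × 32% = ¥5,760
  → ¥13,580
  Less childcare facility credit ¥11,000 → ¥2,580

Tentative minimum tax:
  Adjusted income: ¥66,000 + ¥6,000 + ¥2,500 = ¥74,500
  Less exemption ¥22,000 → base ¥52,500
  ¥52,500 × 22% = ¥11,550

¥11,550 > ¥2,580, so the tentative minimum tax is the binding amount.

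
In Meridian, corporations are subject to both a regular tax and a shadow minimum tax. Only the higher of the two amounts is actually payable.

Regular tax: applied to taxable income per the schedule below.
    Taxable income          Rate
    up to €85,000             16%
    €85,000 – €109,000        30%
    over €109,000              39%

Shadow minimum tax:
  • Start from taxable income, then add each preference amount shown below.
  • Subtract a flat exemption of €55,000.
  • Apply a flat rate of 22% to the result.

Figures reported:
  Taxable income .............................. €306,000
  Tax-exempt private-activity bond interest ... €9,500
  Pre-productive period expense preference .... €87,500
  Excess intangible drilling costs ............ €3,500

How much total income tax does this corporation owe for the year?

Shadow minimum tax:
  Adjusted income: €306,000 + €9,500 + €87,500 + €3,500 = €406,500
  Less exemption €55,000 → base €351,500
  €351,500 × 22% = €77,330

Regular tax:
  €85,000 × 16% = €13,600
  €24,000 × 30% = €7,200
  €197,000 × 39% = €76,830
  → €97,630

€97,630 > €77,330, so the regular tax governs.

€97,630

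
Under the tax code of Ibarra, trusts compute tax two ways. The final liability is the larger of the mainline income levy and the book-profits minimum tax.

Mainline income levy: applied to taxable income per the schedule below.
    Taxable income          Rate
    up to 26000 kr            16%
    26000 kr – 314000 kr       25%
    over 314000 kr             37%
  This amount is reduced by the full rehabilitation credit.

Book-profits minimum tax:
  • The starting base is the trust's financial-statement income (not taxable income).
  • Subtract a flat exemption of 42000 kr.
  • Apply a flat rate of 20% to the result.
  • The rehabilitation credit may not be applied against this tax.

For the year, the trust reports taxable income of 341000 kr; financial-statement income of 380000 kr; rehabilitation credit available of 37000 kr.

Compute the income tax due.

67600 kr

Mainline income levy:
  26000 kr × 16% = 4160 kr
  288000 kr × 25% = 72000 kr
  27000 kr × 37% = 9990 kr
  → 86150 kr
  Less rehabilitation credit 37000 kr → 49150 kr

Book-profits minimum tax:
  Base (financial-statement income): 380000 kr
  Less exemption 42000 kr → base 338000 kr
  338000 kr × 20% = 67600 kr

67600 kr > 49150 kr, so the book-profits minimum tax is the binding amount.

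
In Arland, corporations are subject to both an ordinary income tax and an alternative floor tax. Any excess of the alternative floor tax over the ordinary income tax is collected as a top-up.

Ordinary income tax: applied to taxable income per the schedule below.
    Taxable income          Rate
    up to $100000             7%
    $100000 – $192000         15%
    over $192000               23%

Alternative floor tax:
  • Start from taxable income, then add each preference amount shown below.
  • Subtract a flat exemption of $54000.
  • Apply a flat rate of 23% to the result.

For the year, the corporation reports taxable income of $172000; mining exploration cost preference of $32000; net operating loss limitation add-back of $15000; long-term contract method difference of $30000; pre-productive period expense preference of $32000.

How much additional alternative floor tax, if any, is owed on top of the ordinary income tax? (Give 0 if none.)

Ordinary income tax:
  $100000 × 7% = $7000
  $72000 × 15% = $10800
  → $17800

Alternative floor tax:
  Adjusted income: $172000 + $32000 + $15000 + $30000 + $32000 = $281000
  Less exemption $54000 → base $227000
  $227000 × 23% = $52210

Excess of alternative floor tax over ordinary income tax: $52210 − $17800 = $34410.

$34410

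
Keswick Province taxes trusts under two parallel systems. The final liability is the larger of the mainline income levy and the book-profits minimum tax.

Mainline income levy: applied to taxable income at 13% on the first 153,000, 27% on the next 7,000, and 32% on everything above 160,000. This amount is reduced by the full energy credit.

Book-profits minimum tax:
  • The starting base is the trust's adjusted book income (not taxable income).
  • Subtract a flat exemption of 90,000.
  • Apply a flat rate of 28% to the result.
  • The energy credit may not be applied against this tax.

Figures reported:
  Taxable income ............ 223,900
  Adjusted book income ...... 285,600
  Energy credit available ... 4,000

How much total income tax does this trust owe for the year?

54,768

Mainline income levy:
  153,000 × 13% = 19,890
  7,000 × 27% = 1,890
  63,900 × 32% = 20,448
  → 42,228
  Less energy credit 4,000 → 38,228

Book-profits minimum tax:
  Base (adjusted book income): 285,600
  Less exemption 90,000 → base 195,600
  195,600 × 28% = 54,768

54,768 > 38,228, so the book-profits minimum tax is the binding amount.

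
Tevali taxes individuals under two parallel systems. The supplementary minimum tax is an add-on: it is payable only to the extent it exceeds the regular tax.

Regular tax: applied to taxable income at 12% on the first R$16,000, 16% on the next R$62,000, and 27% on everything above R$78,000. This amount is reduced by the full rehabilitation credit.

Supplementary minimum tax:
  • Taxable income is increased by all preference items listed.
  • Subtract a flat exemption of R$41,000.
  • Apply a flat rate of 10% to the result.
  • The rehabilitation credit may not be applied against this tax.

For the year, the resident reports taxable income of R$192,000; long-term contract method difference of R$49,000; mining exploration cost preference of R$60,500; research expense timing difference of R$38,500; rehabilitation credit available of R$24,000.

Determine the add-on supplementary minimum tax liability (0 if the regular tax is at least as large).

Supplementary minimum tax:
  Adjusted income: R$192,000 + R$49,000 + R$60,500 + R$38,500 = R$340,000
  Less exemption R$41,000 → base R$299,000
  R$299,000 × 10% = R$29,900

Regular tax:
  R$16,000 × 12% = R$1,920
  R$62,000 × 16% = R$9,920
  R$114,000 × 27% = R$30,780
  → R$42,620
  Less rehabilitation credit R$24,000 → R$18,620

Excess of supplementary minimum tax over regular tax: R$29,900 − R$18,620 = R$11,280.

R$11,280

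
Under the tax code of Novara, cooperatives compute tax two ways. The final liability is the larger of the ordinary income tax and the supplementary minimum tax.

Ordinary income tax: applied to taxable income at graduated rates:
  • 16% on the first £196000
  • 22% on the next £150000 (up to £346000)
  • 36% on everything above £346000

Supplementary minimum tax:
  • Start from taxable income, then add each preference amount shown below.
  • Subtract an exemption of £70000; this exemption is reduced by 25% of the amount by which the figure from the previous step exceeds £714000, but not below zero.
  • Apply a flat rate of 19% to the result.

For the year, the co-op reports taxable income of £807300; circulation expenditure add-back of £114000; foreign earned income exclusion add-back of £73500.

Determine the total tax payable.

Ordinary income tax:
  £196000 × 16% = £31360
  £150000 × 22% = £33000
  £461300 × 36% = £166068
  → £230428

Supplementary minimum tax:
  Adjusted income: £807300 + £114000 + £73500 = £994800
  Exemption: 25% × (£994800 − £714000) = £70200 ≥ £70000, so the exemption is fully phased out
  Base: £994800 − £0 = £994800
  £994800 × 19% = £189012

£230428 > £189012, so the ordinary income tax governs.

£230428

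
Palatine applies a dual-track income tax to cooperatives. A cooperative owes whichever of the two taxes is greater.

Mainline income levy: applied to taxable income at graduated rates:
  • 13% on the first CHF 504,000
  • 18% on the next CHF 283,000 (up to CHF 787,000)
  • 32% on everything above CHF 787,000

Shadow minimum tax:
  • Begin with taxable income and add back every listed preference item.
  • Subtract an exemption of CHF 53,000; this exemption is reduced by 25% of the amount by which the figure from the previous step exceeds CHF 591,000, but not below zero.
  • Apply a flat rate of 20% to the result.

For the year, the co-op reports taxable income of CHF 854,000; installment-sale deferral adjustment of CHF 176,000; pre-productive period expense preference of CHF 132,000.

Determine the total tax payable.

CHF 232,400

Mainline income levy:
  CHF 504,000 × 13% = CHF 65,520
  CHF 283,000 × 18% = CHF 50,940
  CHF 67,000 × 32% = CHF 21,440
  → CHF 137,900

Shadow minimum tax:
  Adjusted income: CHF 854,000 + CHF 176,000 + CHF 132,000 = CHF 1,162,000
  Exemption: 25% × (CHF 1,162,000 − CHF 591,000) = CHF 142,750 ≥ CHF 53,000, so the exemption is fully phased out
  Base: CHF 1,162,000 − CHF 0 = CHF 1,162,000
  CHF 1,162,000 × 20% = CHF 232,400

CHF 232,400 > CHF 137,900, so the shadow minimum tax is the binding amount.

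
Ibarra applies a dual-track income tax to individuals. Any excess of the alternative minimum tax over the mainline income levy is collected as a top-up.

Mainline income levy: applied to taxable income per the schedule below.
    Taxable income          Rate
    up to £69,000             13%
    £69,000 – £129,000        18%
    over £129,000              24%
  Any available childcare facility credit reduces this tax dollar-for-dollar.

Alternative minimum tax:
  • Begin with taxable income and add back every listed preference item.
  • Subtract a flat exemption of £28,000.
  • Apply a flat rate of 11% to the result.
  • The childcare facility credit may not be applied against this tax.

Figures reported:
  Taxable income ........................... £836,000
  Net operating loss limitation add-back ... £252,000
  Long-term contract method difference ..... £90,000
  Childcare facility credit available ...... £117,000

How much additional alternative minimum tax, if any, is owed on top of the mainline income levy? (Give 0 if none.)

£54,050

Alternative minimum tax:
  Adjusted income: £836,000 + £252,000 + £90,000 = £1,178,000
  Less exemption £28,000 → base £1,150,000
  £1,150,000 × 11% = £126,500

Mainline income levy:
  £69,000 × 13% = £8,970
  £60,000 × 18% = £10,800
  £707,000 × 24% = £169,680
  → £189,450
  Less childcare facility credit £117,000 → £72,450

Excess of alternative minimum tax over mainline income levy: £126,500 − £72,450 = £54,050.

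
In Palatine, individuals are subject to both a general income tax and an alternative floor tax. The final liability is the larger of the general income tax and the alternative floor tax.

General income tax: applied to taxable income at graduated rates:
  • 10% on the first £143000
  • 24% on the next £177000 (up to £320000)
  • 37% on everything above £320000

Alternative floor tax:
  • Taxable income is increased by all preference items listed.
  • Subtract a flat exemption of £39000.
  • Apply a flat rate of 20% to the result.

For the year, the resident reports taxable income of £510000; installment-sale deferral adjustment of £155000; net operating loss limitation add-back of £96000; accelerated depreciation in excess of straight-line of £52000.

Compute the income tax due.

£154800

General income tax:
  £143000 × 10% = £14300
  £177000 × 24% = £42480
  £190000 × 37% = £70300
  → £127080

Alternative floor tax:
  Adjusted income: £510000 + £155000 + £96000 + £52000 = £813000
  Less exemption £39000 → base £774000
  £774000 × 20% = £154800

£154800 > £127080, so the alternative floor tax is the binding amount.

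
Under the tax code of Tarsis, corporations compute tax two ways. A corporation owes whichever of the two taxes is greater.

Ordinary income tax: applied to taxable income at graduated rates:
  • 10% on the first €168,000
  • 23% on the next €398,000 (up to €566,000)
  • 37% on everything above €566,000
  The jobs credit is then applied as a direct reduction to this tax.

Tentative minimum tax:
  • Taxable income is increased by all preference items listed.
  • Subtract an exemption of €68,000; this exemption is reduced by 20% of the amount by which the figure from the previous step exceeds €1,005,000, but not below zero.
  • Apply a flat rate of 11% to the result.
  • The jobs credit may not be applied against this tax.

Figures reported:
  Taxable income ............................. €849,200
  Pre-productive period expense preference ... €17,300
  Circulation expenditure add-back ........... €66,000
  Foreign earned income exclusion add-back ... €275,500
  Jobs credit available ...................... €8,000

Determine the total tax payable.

€205,124

Tentative minimum tax:
  Adjusted income: €849,200 + €17,300 + €66,000 + €275,500 = €1,208,000
  Exemption: €68,000 − 20% × (€1,208,000 − €1,005,000) = €68,000 − €40,600 = €27,400
  Base: €1,208,000 − €27,400 = €1,180,600
  €1,180,600 × 11% = €129,866

Ordinary income tax:
  €168,000 × 10% = €16,800
  €398,000 × 23% = €91,540
  €283,200 × 37% = €104,784
  → €213,124
  Less jobs credit €8,000 → €205,124

€205,124 > €129,866, so the ordinary income tax governs.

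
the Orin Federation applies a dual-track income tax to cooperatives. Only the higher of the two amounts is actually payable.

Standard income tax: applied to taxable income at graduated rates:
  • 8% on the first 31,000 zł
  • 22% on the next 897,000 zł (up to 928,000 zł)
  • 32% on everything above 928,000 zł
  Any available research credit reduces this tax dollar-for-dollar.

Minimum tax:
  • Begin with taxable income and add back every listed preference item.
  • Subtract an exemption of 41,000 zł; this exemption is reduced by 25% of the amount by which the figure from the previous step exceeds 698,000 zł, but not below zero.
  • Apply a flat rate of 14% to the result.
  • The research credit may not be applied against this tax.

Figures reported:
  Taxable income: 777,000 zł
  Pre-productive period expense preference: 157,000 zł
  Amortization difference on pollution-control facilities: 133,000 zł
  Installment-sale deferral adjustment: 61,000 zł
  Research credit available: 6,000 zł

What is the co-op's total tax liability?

160,600 zł

Minimum tax:
  Adjusted income: 777,000 zł + 157,000 zł + 133,000 zł + 61,000 zł = 1,128,000 zł
  Exemption: 25% × (1,128,000 zł − 698,000 zł) = 107,500 zł ≥ 41,000 zł, so the exemption is fully phased out
  Base: 1,128,000 zł − 0 zł = 1,128,000 zł
  1,128,000 zł × 14% = 157,920 zł

Standard income tax:
  31,000 zł × 8% = 2,480 zł
  746,000 zł × 22% = 164,120 zł
  → 166,600 zł
  Less research credit 6,000 zł → 160,600 zł

160,600 zł > 157,920 zł, so the standard income tax governs.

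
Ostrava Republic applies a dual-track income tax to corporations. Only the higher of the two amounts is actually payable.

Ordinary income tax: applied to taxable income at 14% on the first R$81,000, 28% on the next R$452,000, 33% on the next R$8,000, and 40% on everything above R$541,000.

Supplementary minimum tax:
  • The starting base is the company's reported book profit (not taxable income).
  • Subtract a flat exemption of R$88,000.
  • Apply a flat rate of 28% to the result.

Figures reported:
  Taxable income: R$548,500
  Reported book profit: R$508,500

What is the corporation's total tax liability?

R$143,540

Ordinary income tax:
  R$81,000 × 14% = R$11,340
  R$452,000 × 28% = R$126,560
  R$8,000 × 33% = R$2,640
  R$7,500 × 40% = R$3,000
  → R$143,540

Supplementary minimum tax:
  Base (reported book profit): R$508,500
  Less exemption R$88,000 → base R$420,500
  R$420,500 × 28% = R$117,740

R$143,540 > R$117,740, so the ordinary income tax governs.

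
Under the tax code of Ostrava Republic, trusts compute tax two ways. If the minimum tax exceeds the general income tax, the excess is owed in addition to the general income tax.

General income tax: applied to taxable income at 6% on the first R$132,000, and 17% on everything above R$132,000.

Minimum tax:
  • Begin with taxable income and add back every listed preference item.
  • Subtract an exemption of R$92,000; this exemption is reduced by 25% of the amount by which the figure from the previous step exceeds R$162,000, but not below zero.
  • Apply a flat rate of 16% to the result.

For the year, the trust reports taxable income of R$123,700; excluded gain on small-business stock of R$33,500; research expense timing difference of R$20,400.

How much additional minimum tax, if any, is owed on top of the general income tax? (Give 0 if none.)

General income tax:
  R$123,700 × 6% = R$7,422

Minimum tax:
  Adjusted income: R$123,700 + R$33,500 + R$20,400 = R$177,600
  Exemption: R$92,000 − 25% × (R$177,600 − R$162,000) = R$92,000 − R$3,900 = R$88,100
  Base: R$177,600 − R$88,100 = R$89,500
  R$89,500 × 16% = R$14,320

Excess of minimum tax over general income tax: R$14,320 − R$7,422 = R$6,898.

R$6,898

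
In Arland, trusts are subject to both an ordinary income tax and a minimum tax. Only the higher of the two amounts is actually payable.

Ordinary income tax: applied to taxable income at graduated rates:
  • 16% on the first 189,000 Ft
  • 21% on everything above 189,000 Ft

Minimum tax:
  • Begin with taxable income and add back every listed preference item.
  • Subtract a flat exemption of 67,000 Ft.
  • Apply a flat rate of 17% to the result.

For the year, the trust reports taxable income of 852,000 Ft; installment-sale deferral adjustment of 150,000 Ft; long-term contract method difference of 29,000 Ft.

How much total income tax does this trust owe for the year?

Minimum tax:
  Adjusted income: 852,000 Ft + 150,000 Ft + 29,000 Ft = 1,031,000 Ft
  Less exemption 67,000 Ft → base 964,000 Ft
  964,000 Ft × 17% = 163,880 Ft

Ordinary income tax:
  189,000 Ft × 16% = 30,240 Ft
  663,000 Ft × 21% = 139,230 Ft
  → 169,470 Ft

169,470 Ft > 163,880 Ft, so the ordinary income tax governs.

169,470 Ft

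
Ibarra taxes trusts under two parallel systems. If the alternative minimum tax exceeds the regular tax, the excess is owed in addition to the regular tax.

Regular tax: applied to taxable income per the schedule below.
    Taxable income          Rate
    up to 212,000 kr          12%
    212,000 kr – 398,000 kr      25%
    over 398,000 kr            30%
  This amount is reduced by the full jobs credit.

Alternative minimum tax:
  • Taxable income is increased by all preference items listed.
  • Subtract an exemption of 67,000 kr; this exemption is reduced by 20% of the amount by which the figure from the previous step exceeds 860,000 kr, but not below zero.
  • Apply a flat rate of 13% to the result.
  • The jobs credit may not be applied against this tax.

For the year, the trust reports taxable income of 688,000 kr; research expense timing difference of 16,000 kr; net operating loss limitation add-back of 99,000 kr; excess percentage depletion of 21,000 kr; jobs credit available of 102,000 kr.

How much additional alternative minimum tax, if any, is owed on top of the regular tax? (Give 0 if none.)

41,470 kr

Regular tax:
  212,000 kr × 12% = 25,440 kr
  186,000 kr × 25% = 46,500 kr
  290,000 kr × 30% = 87,000 kr
  → 158,940 kr
  Less jobs credit 102,000 kr → 56,940 kr

Alternative minimum tax:
  Adjusted income: 688,000 kr + 16,000 kr + 99,000 kr + 21,000 kr = 824,000 kr
  Exemption: 824,000 kr ≤ 860,000 kr, so full 67,000 kr applies
  Base: 824,000 kr − 67,000 kr = 757,000 kr
  757,000 kr × 13% = 98,410 kr

Excess of alternative minimum tax over regular tax: 98,410 kr − 56,940 kr = 41,470 kr.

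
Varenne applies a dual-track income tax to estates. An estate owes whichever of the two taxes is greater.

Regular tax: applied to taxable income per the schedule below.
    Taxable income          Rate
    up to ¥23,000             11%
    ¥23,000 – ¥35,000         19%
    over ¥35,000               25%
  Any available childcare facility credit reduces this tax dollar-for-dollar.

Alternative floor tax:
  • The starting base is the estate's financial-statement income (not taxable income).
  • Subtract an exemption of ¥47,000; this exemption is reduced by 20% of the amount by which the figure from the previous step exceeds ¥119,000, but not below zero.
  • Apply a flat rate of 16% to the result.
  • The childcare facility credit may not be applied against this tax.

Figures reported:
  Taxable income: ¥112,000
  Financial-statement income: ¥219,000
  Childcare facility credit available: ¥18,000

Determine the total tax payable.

¥30,720

Alternative floor tax:
  Base (financial-statement income): ¥219,000
  Exemption: ¥47,000 − 20% × (¥219,000 − ¥119,000) = ¥47,000 − ¥20,000 = ¥27,000
  Base: ¥219,000 − ¥27,000 = ¥192,000
  ¥192,000 × 16% = ¥30,720

Regular tax:
  ¥23,000 × 11% = ¥2,530
  ¥12,000 × 19% = ¥2,280
  ¥77,000 × 25% = ¥19,250
  → ¥24,060
  Less childcare facility credit ¥18,000 → ¥6,060

¥30,720 > ¥6,060, so the alternative floor tax is the binding amount.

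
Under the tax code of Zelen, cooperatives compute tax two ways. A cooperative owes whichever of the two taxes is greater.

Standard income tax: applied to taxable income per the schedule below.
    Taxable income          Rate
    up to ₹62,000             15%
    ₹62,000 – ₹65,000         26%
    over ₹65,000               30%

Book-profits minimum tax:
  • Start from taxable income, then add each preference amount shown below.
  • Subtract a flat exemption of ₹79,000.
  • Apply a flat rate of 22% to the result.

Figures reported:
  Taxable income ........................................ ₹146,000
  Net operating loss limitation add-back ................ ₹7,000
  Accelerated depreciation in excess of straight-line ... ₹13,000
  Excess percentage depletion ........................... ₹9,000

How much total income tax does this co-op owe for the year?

₹34,380

Standard income tax:
  ₹62,000 × 15% = ₹9,300
  ₹3,000 × 26% = ₹780
  ₹81,000 × 30% = ₹24,300
  → ₹34,380

Book-profits minimum tax:
  Adjusted income: ₹146,000 + ₹7,000 + ₹13,000 + ₹9,000 = ₹175,000
  Less exemption ₹79,000 → base ₹96,000
  ₹96,000 × 22% = ₹21,120

₹34,380 > ₹21,120, so the standard income tax governs.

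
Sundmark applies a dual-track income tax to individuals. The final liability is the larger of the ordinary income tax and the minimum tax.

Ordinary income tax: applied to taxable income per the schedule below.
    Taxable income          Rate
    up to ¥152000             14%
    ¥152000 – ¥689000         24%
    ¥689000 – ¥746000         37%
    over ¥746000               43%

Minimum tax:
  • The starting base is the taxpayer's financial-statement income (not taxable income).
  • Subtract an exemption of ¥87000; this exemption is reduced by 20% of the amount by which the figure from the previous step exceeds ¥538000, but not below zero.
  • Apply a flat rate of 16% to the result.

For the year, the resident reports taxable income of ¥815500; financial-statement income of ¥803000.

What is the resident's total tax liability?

¥201135

Minimum tax:
  Base (financial-statement income): ¥803000
  Exemption: ¥87000 − 20% × (¥803000 − ¥538000) = ¥87000 − ¥53000 = ¥34000
  Base: ¥803000 − ¥34000 = ¥769000
  ¥769000 × 16% = ¥123040

Ordinary income tax:
  ¥152000 × 14% = ¥21280
  ¥537000 × 24% = ¥128880
  ¥57000 × 37% = ¥21090
  ¥69500 × 43% = ¥29885
  → ¥201135

¥201135 > ¥123040, so the ordinary income tax governs.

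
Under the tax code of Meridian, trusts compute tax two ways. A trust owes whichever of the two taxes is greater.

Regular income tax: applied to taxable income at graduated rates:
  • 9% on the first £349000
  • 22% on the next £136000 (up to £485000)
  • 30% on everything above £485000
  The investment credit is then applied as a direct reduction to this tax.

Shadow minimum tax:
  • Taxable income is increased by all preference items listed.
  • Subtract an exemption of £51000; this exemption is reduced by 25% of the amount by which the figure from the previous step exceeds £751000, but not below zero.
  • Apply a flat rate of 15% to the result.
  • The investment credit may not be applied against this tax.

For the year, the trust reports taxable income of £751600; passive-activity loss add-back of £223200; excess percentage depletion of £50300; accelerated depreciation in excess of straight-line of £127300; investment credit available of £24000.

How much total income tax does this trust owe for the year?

£172860

Regular income tax:
  £349000 × 9% = £31410
  £136000 × 22% = £29920
  £266600 × 30% = £79980
  → £141310
  Less investment credit £24000 → £117310

Shadow minimum tax:
  Adjusted income: £751600 + £223200 + £50300 + £127300 = £1152400
  Exemption: 25% × (£1152400 − £751000) = £100350 ≥ £51000, so the exemption is fully phased out
  Base: £1152400 − £0 = £1152400
  £1152400 × 15% = £172860

£172860 > £117310, so the shadow minimum tax is the binding amount.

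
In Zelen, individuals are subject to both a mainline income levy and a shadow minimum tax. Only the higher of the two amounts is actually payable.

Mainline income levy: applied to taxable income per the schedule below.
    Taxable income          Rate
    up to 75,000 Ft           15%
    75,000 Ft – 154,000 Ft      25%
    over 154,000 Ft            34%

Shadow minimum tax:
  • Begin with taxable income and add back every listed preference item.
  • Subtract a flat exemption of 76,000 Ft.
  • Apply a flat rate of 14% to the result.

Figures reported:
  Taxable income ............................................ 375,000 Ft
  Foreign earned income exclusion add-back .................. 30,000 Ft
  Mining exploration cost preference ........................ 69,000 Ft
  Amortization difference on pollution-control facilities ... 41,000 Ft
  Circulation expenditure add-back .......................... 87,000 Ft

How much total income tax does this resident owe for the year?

106,140 Ft

Shadow minimum tax:
  Adjusted income: 375,000 Ft + 30,000 Ft + 69,000 Ft + 41,000 Ft + 87,000 Ft = 602,000 Ft
  Less exemption 76,000 Ft → base 526,000 Ft
  526,000 Ft × 14% = 73,640 Ft

Mainline income levy:
  75,000 Ft × 15% = 11,250 Ft
  79,000 Ft × 25% = 19,750 Ft
  221,000 Ft × 34% = 75,140 Ft
  → 106,140 Ft

106,140 Ft > 73,640 Ft, so the mainline income levy governs.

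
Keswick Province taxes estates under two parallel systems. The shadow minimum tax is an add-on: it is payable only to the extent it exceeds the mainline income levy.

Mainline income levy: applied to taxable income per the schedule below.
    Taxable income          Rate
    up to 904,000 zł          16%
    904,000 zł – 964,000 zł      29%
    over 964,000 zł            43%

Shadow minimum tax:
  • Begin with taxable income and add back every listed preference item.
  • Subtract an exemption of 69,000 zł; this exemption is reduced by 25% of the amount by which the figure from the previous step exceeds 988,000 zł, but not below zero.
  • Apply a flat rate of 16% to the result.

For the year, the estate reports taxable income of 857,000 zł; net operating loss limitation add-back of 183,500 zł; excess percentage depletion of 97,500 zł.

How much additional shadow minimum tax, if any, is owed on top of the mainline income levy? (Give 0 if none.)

Mainline income levy:
  857,000 zł × 16% = 137,120 zł

Shadow minimum tax:
  Adjusted income: 857,000 zł + 183,500 zł + 97,500 zł = 1,138,000 zł
  Exemption: 69,000 zł − 25% × (1,138,000 zł − 988,000 zł) = 69,000 zł − 37,500 zł = 31,500 zł
  Base: 1,138,000 zł − 31,500 zł = 1,106,500 zł
  1,106,500 zł × 16% = 177,040 zł

Excess of shadow minimum tax over mainline income levy: 177,040 zł − 137,120 zł = 39,920 zł.

39,920 zł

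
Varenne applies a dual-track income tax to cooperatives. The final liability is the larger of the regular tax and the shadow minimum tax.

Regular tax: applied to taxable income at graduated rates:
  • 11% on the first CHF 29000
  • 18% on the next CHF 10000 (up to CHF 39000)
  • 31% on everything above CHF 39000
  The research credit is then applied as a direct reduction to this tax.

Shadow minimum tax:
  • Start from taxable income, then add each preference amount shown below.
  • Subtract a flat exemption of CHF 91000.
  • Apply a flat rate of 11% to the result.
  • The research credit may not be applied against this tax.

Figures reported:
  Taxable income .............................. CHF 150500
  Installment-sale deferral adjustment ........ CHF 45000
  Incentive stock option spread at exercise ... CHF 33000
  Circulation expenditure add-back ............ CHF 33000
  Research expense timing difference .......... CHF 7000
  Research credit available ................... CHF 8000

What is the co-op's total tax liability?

CHF 31555

Regular tax:
  CHF 29000 × 11% = CHF 3190
  CHF 10000 × 18% = CHF 1800
  CHF 111500 × 31% = CHF 34565
  → CHF 39555
  Less research credit CHF 8000 → CHF 31555

Shadow minimum tax:
  Adjusted income: CHF 150500 + CHF 45000 + CHF 33000 + CHF 33000 + CHF 7000 = CHF 268500
  Less exemption CHF 91000 → base CHF 177500
  CHF 177500 × 11% = CHF 19525

CHF 31555 > CHF 19525, so the regular tax governs.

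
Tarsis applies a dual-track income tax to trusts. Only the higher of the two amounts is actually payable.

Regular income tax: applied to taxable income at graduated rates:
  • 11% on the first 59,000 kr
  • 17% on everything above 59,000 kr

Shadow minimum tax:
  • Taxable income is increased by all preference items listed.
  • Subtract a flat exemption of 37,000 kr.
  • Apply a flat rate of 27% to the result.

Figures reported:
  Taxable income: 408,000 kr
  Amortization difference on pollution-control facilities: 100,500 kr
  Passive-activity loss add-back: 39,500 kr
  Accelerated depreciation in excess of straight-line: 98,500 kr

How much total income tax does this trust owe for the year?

164,565 kr

Regular income tax:
  59,000 kr × 11% = 6,490 kr
  349,000 kr × 17% = 59,330 kr
  → 65,820 kr

Shadow minimum tax:
  Adjusted income: 408,000 kr + 100,500 kr + 39,500 kr + 98,500 kr = 646,500 kr
  Less exemption 37,000 kr → base 609,500 kr
  609,500 kr × 27% = 164,565 kr

164,565 kr > 65,820 kr, so the shadow minimum tax is the binding amount.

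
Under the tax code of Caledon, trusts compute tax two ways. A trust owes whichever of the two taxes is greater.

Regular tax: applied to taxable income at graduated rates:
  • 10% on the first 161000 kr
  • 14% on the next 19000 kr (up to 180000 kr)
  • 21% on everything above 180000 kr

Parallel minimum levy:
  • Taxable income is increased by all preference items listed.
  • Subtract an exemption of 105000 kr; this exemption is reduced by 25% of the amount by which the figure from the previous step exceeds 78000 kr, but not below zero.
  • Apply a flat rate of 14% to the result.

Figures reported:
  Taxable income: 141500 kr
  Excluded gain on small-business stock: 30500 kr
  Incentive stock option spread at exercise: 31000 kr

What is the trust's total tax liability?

Regular tax:
  141500 kr × 10% = 14150 kr

Parallel minimum levy:
  Adjusted income: 141500 kr + 30500 kr + 31000 kr = 203000 kr
  Exemption: 105000 kr − 25% × (203000 kr − 78000 kr) = 105000 kr − 31250 kr = 73750 kr
  Base: 203000 kr − 73750 kr = 129250 kr
  129250 kr × 14% = 18095 kr

18095 kr > 14150 kr, so the parallel minimum levy is the binding amount.

18095 kr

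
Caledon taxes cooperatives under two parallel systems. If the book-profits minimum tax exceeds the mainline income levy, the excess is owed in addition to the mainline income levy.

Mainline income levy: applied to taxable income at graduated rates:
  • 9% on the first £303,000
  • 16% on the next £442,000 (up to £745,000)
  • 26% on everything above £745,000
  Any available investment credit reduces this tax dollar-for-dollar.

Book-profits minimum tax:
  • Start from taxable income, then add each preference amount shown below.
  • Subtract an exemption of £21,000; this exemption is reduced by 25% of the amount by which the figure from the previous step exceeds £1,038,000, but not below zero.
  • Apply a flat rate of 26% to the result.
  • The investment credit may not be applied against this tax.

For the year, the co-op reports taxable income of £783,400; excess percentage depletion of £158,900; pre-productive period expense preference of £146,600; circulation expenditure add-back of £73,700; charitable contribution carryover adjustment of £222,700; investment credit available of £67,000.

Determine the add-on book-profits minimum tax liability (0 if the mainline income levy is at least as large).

Mainline income levy:
  £303,000 × 9% = £27,270
  £442,000 × 16% = £70,720
  £38,400 × 26% = £9,984
  → £107,974
  Less investment credit £67,000 → £40,974

Book-profits minimum tax:
  Adjusted income: £783,400 + £158,900 + £146,600 + £73,700 + £222,700 = £1,385,300
  Exemption: 25% × (£1,385,300 − £1,038,000) = £86,825 ≥ £21,000, so the exemption is fully phased out
  Base: £1,385,300 − £0 = £1,385,300
  £1,385,300 × 26% = £360,178

Excess of book-profits minimum tax over mainline income levy: £360,178 − £40,974 = £319,204.

£319,204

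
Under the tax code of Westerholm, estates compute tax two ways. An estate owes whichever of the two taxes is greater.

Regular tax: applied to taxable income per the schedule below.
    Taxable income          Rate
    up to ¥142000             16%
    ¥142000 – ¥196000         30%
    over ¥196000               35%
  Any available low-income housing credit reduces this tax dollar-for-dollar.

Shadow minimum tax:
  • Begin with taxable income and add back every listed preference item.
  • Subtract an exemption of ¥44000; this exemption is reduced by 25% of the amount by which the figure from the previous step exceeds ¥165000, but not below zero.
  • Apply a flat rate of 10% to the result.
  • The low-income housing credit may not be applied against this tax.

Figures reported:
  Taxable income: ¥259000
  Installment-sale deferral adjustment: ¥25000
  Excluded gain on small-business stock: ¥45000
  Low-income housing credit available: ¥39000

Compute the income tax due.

¥32600

Regular tax:
  ¥142000 × 16% = ¥22720
  ¥54000 × 30% = ¥16200
  ¥63000 × 35% = ¥22050
  → ¥60970
  Less low-income housing credit ¥39000 → ¥21970

Shadow minimum tax:
  Adjusted income: ¥259000 + ¥25000 + ¥45000 = ¥329000
  Exemption: ¥44000 − 25% × (¥329000 − ¥165000) = ¥44000 − ¥41000 = ¥3000
  Base: ¥329000 − ¥3000 = ¥326000
  ¥326000 × 10% = ¥32600

¥32600 > ¥21970, so the shadow minimum tax is the binding amount.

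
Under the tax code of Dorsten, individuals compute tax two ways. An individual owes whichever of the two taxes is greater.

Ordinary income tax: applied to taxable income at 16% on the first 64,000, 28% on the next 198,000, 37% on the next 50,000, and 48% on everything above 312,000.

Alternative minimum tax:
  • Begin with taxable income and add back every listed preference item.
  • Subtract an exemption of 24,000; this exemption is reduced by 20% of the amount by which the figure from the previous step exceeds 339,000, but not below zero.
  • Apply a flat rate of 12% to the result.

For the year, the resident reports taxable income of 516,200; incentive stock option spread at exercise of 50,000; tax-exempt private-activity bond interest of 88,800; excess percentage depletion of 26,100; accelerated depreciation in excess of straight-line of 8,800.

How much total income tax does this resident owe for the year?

182,196

Ordinary income tax:
  64,000 × 16% = 10,240
  198,000 × 28% = 55,440
  50,000 × 37% = 18,500
  204,200 × 48% = 98,016
  → 182,196

Alternative minimum tax:
  Adjusted income: 516,200 + 50,000 + 88,800 + 26,100 + 8,800 = 689,900
  Exemption: 20% × (689,900 − 339,000) = 70,180 ≥ 24,000, so the exemption is fully phased out
  Base: 689,900 − 0 = 689,900
  689,900 × 12% = 82,788

182,196 > 82,788, so the ordinary income tax governs.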